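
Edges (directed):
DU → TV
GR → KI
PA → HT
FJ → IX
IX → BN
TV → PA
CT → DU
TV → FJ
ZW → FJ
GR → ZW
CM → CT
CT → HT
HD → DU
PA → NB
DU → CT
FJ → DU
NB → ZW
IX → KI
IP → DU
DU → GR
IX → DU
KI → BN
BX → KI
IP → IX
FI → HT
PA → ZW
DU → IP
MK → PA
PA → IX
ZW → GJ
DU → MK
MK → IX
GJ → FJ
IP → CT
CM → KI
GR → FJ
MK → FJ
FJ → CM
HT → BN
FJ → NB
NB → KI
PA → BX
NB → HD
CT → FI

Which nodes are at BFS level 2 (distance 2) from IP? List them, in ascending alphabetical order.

Level 0: IP
Level 1: CT, DU, IX
Level 2: BN, FI, GR, HT, KI, MK, TV
Level 3: FJ, PA, ZW
Level 4: BX, CM, GJ, NB
Level 5: HD

BN, FI, GR, HT, KI, MK, TV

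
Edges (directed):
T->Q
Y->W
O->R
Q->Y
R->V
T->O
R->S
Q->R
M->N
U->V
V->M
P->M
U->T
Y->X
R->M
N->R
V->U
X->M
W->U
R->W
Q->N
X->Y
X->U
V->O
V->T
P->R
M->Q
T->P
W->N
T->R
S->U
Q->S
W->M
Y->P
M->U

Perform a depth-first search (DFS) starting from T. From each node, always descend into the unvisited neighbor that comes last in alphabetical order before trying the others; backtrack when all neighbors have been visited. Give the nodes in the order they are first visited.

Visit T
T → R
R → W
W → U
U → V
V → O
V → M
M → Q
Q → Y
Y → X
Y → P
Q → S
Q → N

T -> R -> W -> U -> V -> O -> M -> Q -> Y -> X -> P -> S -> N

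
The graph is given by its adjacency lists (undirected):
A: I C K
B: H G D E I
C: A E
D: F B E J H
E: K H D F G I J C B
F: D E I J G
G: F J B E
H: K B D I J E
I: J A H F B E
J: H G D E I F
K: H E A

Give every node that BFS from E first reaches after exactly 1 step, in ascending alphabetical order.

B, C, D, F, G, H, I, J, K

Level 0: E
Level 1: B, C, D, F, G, H, I, J, K
Level 2: A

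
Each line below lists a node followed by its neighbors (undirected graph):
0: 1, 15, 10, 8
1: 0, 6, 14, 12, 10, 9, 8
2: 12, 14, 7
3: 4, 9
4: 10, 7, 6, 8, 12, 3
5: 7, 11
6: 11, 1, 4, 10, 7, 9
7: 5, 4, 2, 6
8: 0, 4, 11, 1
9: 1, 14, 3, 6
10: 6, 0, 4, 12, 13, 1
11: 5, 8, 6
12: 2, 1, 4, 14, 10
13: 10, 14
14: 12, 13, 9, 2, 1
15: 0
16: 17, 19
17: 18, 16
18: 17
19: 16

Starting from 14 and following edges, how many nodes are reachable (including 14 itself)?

16

BFS from 14 visits: 14, 13, 12, 9, 2, 1, 10, 4, 6, 3, 7, 8, 0, 11, 5, 15
Reachable nodes: 16 of 20 total.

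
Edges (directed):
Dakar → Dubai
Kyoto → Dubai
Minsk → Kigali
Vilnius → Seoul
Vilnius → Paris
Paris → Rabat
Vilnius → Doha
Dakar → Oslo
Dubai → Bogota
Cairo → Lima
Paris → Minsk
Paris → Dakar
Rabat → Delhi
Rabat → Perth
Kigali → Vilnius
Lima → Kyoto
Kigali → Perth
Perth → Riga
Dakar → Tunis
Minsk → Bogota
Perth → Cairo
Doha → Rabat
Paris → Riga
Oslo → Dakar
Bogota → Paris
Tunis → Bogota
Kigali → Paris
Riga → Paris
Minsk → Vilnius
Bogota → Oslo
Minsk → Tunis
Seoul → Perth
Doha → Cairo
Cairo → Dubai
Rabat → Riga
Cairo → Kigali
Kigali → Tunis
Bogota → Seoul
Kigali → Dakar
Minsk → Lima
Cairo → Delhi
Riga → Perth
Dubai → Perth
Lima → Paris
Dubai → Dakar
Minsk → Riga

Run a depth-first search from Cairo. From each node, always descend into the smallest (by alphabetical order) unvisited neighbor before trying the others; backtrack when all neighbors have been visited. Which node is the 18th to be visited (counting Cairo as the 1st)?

Kyoto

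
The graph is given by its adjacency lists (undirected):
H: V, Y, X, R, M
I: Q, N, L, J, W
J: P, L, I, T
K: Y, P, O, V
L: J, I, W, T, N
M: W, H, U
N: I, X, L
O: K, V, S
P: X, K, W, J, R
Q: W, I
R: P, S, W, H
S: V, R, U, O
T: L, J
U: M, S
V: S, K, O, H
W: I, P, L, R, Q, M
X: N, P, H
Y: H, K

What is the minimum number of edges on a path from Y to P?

Level 0: Y
Level 1: H, K
Level 2: M, O, P, R, V, X
Level 3: J, N, S, U, W
Level 4: I, L, Q, T
P first appears at level 2.

2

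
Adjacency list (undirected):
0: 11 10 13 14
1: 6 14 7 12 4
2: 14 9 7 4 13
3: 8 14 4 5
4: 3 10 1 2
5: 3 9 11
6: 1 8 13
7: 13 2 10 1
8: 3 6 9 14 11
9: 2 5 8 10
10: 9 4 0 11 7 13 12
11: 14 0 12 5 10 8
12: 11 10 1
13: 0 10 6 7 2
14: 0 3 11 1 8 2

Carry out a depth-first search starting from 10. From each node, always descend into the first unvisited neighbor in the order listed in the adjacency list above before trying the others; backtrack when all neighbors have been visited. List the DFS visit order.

Visit 10
10 → 9
9 → 2
2 → 14
14 → 0
0 → 11
11 → 12
12 → 1
1 → 6
6 → 8
8 → 3
3 → 4
3 → 5
6 → 13
13 → 7

10 → 9 → 2 → 14 → 0 → 11 → 12 → 1 → 6 → 8 → 3 → 4 → 5 → 13 → 7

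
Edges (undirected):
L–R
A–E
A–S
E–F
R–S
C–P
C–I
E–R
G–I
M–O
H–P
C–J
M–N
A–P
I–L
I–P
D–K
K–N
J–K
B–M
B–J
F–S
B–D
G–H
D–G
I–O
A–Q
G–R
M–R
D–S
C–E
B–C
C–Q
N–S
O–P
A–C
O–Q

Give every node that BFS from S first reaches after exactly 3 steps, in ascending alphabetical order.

Level 0: S
Level 1: A, D, F, N, R
Level 2: B, C, E, G, K, L, M, P, Q
Level 3: H, I, J, O

H, I, J, O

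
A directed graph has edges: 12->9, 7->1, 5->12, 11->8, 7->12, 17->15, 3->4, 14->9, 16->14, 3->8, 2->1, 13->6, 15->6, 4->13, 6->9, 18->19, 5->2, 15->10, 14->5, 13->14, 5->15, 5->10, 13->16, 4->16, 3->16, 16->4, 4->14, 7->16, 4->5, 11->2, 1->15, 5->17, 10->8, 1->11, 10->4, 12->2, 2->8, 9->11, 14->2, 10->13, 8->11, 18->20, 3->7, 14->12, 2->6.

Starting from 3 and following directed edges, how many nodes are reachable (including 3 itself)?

17

BFS from 3 visits: 3, 4, 7, 8, 16, 5, 13, 14, 1, 12, 11, 2, 10, 15, 17, 6, 9
Reachable nodes: 17 of 20 total.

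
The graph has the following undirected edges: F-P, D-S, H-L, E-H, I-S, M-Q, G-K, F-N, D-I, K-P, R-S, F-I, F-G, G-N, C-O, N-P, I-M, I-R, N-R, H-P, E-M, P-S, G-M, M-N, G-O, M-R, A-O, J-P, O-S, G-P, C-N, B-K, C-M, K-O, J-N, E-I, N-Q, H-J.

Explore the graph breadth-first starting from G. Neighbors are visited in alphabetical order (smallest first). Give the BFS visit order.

G -> F -> K -> M -> N -> O -> P -> I -> B -> C -> E -> Q -> R -> J -> A -> S -> H -> D -> L

Visit G; enqueue F, K, M, N, O, P → queue [F, K, M, N, O, P]
Visit F; enqueue I → queue [K, M, N, O, P, I]
Visit K; enqueue B → queue [M, N, O, P, I, B]
Visit M; enqueue C, E, Q, R → queue [N, O, P, I, B, C, E, Q, R]
Visit N; enqueue J → queue [O, P, I, B, C, E, Q, R, J]
Visit O; enqueue A, S → queue [P, I, B, C, E, Q, R, J, A, S]
Visit P; enqueue H → queue [I, B, C, E, Q, R, J, A, S, H]
Visit I; enqueue D → queue [B, C, E, Q, R, J, A, S, H, D]
Visit B → queue [C, E, Q, R, J, A, S, H, D]
Visit C → queue [E, Q, R, J, A, S, H, D]
Visit E → queue [Q, R, J, A, S, H, D]
Visit Q → queue [R, J, A, S, H, D]
Visit R → queue [J, A, S, H, D]
Visit J → queue [A, S, H, D]
Visit A → queue [S, H, D]
Visit S → queue [H, D]
Visit H; enqueue L → queue [D, L]
Visit D → queue [L]
Visit L → queue []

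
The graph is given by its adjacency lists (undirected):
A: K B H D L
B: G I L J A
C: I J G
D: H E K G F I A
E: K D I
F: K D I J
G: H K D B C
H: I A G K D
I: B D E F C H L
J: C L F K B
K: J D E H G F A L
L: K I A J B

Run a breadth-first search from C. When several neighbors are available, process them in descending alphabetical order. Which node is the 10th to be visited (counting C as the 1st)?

Visit C; enqueue J, I, G → queue [J, I, G]
Visit J; enqueue L, K, F, B → queue [I, G, L, K, F, B]
Visit I; enqueue H, E, D → queue [G, L, K, F, B, H, E, D]
Visit G → queue [L, K, F, B, H, E, D]
Visit L; enqueue A → queue [K, F, B, H, E, D, A]
Visit K → queue [F, B, H, E, D, A]
Visit F → queue [B, H, E, D, A]
Visit B → queue [H, E, D, A]
Visit H → queue [E, D, A]
Visit E → queue [D, A]
Visit D → queue [A]
Visit A → queue []

Visit order: C, J, I, G, L, K, F, B, H, E, D, A

E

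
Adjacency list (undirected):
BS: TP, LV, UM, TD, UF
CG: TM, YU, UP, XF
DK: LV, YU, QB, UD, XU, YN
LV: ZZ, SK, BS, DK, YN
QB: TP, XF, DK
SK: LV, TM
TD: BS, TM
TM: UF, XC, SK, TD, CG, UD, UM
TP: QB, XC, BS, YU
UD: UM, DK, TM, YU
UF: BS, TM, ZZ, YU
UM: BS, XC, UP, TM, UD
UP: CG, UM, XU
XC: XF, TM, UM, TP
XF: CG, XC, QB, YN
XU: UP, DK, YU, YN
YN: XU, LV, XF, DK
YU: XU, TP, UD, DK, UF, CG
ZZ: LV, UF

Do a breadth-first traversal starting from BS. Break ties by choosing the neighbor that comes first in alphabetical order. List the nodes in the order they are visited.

BS LV TD TP UF UM DK SK YN ZZ TM QB XC YU UD UP XU XF CG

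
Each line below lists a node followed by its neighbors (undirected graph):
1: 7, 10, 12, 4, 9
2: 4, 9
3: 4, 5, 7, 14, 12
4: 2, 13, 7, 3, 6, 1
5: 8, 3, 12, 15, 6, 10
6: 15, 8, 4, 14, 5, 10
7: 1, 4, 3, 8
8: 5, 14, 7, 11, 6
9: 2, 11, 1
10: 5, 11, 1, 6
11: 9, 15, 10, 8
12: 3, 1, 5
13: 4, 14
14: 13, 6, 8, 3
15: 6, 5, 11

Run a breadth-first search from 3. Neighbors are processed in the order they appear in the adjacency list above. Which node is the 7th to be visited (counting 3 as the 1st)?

2

Visit 3; enqueue 4, 5, 7, 14, 12 → queue [4, 5, 7, 14, 12]
Visit 4; enqueue 2, 13, 6, 1 → queue [5, 7, 14, 12, 2, 13, 6, 1]
Visit 5; enqueue 8, 15, 10 → queue [7, 14, 12, 2, 13, 6, 1, 8, 15, 10]
Visit 7 → queue [14, 12, 2, 13, 6, 1, 8, 15, 10]
Visit 14 → queue [12, 2, 13, 6, 1, 8, 15, 10]
Visit 12 → queue [2, 13, 6, 1, 8, 15, 10]
Visit 2; enqueue 9 → queue [13, 6, 1, 8, 15, 10, 9]
Visit 13 → queue [6, 1, 8, 15, 10, 9]
Visit 6 → queue [1, 8, 15, 10, 9]
Visit 1 → queue [8, 15, 10, 9]
Visit 8; enqueue 11 → queue [15, 10, 9, 11]
Visit 15 → queue [10, 9, 11]
Visit 10 → queue [9, 11]
Visit 9 → queue [11]
Visit 11 → queue []

Visit order: 3, 4, 5, 7, 14, 12, 2, 13, 6, 1, 8, 15, 10, 9, 11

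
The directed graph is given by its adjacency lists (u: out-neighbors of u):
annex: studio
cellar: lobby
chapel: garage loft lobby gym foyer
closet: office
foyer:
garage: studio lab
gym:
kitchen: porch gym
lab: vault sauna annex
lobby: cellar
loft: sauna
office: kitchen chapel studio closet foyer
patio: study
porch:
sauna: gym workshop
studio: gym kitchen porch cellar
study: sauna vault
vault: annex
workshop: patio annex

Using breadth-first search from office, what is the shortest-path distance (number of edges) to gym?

2

Level 0: office
Level 1: chapel, closet, foyer, kitchen, studio
Level 2: cellar, garage, gym, lobby, loft, porch
Level 3: lab, sauna
Level 4: annex, vault, workshop
Level 5: patio
Level 6: study
gym first appears at level 2.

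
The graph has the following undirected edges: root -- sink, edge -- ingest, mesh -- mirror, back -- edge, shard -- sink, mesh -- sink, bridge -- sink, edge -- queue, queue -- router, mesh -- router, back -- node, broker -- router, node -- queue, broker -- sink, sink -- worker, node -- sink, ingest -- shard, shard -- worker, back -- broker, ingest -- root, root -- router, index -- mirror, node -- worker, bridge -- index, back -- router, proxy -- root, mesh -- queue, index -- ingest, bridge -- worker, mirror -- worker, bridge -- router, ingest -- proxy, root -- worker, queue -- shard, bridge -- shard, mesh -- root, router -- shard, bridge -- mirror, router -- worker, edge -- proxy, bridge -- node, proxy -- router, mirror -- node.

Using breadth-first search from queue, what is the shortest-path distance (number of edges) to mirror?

Level 0: queue
Level 1: edge, mesh, node, router, shard
Level 2: back, bridge, broker, ingest, mirror, proxy, root, sink, worker
Level 3: index
mirror first appears at level 2.

2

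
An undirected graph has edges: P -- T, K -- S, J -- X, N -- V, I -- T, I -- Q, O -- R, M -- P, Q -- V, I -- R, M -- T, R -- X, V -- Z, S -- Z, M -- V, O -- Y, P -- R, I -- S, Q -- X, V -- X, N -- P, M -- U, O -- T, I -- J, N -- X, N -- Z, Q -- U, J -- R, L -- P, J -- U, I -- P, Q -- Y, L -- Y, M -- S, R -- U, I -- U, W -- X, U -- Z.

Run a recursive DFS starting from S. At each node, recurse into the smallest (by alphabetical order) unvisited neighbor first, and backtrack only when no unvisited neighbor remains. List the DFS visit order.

Visit S
S → I
I → J
J → R
R → O
O → T
T → M
M → P
P → L
L → Y
Y → Q
Q → U
U → Z
Z → N
N → V
V → X
X → W
S → K

S -> I -> J -> R -> O -> T -> M -> P -> L -> Y -> Q -> U -> Z -> N -> V -> X -> W -> K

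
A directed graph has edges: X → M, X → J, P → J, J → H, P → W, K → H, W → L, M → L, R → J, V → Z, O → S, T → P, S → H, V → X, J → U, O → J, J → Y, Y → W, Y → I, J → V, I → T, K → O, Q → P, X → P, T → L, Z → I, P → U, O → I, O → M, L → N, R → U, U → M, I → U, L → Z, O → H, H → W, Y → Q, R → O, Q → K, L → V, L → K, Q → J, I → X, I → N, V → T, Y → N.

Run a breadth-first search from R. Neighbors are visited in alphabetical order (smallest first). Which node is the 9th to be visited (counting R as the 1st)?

M

Visit R; enqueue J, O, U → queue [J, O, U]
Visit J; enqueue H, V, Y → queue [O, U, H, V, Y]
Visit O; enqueue I, M, S → queue [U, H, V, Y, I, M, S]
Visit U → queue [H, V, Y, I, M, S]
Visit H; enqueue W → queue [V, Y, I, M, S, W]
Visit V; enqueue T, X, Z → queue [Y, I, M, S, W, T, X, Z]
Visit Y; enqueue N, Q → queue [I, M, S, W, T, X, Z, N, Q]
Visit I → queue [M, S, W, T, X, Z, N, Q]
Visit M; enqueue L → queue [S, W, T, X, Z, N, Q, L]
Visit S → queue [W, T, X, Z, N, Q, L]
Visit W → queue [T, X, Z, N, Q, L]
Visit T; enqueue P → queue [X, Z, N, Q, L, P]
Visit X → queue [Z, N, Q, L, P]
Visit Z → queue [N, Q, L, P]
Visit N → queue [Q, L, P]
Visit Q; enqueue K → queue [L, P, K]
Visit L → queue [P, K]
Visit P → queue [K]
Visit K → queue []

Visit order: R, J, O, U, H, V, Y, I, M, S, W, T, X, Z, N, Q, L, P, K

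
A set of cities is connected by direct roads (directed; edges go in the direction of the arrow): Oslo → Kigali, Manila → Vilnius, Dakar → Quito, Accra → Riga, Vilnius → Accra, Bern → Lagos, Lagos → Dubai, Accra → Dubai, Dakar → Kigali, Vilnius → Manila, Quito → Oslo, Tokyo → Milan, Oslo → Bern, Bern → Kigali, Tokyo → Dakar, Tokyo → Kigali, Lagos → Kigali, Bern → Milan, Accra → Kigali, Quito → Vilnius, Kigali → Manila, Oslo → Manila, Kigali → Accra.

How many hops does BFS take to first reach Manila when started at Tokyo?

2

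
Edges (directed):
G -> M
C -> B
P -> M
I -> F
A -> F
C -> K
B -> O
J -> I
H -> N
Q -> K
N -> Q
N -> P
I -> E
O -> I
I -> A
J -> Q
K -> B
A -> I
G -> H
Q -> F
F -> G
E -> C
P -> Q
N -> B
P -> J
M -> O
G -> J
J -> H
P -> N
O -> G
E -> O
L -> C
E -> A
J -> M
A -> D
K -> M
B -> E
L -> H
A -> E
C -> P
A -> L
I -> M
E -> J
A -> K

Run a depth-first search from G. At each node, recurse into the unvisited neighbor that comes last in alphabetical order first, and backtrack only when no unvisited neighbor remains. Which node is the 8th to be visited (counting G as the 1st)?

Q

Visit G
G → M
M → O
O → I
I → F
I → E
E → J
J → Q
Q → K
K → B
J → H
H → N
N → P
E → C
E → A
A → L
A → D

Visit order: G, M, O, I, F, E, J, Q, K, B, H, N, P, C, A, L, D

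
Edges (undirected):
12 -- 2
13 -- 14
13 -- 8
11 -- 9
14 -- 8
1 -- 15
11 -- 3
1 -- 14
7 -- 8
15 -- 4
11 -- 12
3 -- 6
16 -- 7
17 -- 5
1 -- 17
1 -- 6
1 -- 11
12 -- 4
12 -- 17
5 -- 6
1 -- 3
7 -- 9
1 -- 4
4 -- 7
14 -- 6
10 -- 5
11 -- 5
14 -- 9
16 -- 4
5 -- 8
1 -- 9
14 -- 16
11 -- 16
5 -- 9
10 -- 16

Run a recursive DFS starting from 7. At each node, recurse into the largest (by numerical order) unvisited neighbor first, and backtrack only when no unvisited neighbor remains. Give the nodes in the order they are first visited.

7, 16, 14, 13, 8, 5, 17, 12, 11, 9, 1, 15, 4, 6, 3, 2, 10

Visit 7
7 → 16
16 → 14
14 → 13
13 → 8
8 → 5
5 → 17
17 → 12
12 → 11
11 → 9
9 → 1
1 → 15
15 → 4
1 → 6
6 → 3
12 → 2
5 → 10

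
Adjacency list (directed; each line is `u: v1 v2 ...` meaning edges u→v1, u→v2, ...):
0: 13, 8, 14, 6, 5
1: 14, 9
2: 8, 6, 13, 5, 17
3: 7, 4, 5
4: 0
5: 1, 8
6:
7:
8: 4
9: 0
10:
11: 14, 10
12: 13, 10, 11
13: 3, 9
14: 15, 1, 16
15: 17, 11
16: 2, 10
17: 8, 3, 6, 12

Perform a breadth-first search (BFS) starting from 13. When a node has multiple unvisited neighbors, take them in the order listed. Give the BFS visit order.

13 -> 3 -> 9 -> 7 -> 4 -> 5 -> 0 -> 1 -> 8 -> 14 -> 6 -> 15 -> 16 -> 17 -> 11 -> 2 -> 10 -> 12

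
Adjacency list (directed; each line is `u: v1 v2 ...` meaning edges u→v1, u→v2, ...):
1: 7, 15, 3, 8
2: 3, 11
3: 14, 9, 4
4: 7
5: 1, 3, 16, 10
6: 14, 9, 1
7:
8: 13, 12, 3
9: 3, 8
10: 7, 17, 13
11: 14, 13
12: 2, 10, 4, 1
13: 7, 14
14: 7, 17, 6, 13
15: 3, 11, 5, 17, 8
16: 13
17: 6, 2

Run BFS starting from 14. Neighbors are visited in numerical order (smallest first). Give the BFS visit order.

14, 6, 7, 13, 17, 1, 9, 2, 3, 8, 15, 11, 4, 12, 5, 10, 16

Visit 14; enqueue 6, 7, 13, 17 → queue [6, 7, 13, 17]
Visit 6; enqueue 1, 9 → queue [7, 13, 17, 1, 9]
Visit 7 → queue [13, 17, 1, 9]
Visit 13 → queue [17, 1, 9]
Visit 17; enqueue 2 → queue [1, 9, 2]
Visit 1; enqueue 3, 8, 15 → queue [9, 2, 3, 8, 15]
Visit 9 → queue [2, 3, 8, 15]
Visit 2; enqueue 11 → queue [3, 8, 15, 11]
Visit 3; enqueue 4 → queue [8, 15, 11, 4]
Visit 8; enqueue 12 → queue [15, 11, 4, 12]
Visit 15; enqueue 5 → queue [11, 4, 12, 5]
Visit 11 → queue [4, 12, 5]
Visit 4 → queue [12, 5]
Visit 12; enqueue 10 → queue [5, 10]
Visit 5; enqueue 16 → queue [10, 16]
Visit 10 → queue [16]
Visit 16 → queue []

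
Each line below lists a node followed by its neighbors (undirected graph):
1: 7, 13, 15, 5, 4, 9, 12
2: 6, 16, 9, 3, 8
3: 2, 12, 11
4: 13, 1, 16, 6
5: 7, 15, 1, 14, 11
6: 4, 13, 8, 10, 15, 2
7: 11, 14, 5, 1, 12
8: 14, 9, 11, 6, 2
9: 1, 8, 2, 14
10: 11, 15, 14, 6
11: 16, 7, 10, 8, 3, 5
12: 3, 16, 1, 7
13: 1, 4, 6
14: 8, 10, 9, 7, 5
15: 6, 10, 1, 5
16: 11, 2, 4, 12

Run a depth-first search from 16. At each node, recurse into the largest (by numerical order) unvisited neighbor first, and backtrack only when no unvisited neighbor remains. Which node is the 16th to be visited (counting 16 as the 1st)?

Visit 16
16 → 12
12 → 7
7 → 14
14 → 10
10 → 15
15 → 6
6 → 13
13 → 4
4 → 1
1 → 9
9 → 8
8 → 11
11 → 5
11 → 3
3 → 2

Visit order: 16, 12, 7, 14, 10, 15, 6, 13, 4, 1, 9, 8, 11, 5, 3, 2

2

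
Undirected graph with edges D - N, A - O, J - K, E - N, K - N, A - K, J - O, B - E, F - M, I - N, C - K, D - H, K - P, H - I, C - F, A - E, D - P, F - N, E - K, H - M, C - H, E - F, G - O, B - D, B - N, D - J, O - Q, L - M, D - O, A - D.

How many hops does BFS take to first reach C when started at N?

2

Level 0: N
Level 1: B, D, E, F, I, K
Level 2: A, C, H, J, M, O, P
Level 3: G, L, Q
C first appears at level 2.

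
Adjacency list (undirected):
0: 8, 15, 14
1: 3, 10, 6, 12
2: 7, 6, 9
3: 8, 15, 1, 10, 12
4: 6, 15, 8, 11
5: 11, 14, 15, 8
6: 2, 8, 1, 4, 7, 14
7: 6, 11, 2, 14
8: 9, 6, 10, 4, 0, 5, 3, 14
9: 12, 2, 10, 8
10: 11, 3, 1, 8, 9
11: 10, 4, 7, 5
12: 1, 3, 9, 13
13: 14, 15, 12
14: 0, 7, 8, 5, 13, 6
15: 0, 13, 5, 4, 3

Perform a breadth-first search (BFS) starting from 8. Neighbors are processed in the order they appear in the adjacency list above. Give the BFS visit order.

Visit 8; enqueue 9, 6, 10, 4, 0, 5, 3, 14 → queue [9, 6, 10, 4, 0, 5, 3, 14]
Visit 9; enqueue 12, 2 → queue [6, 10, 4, 0, 5, 3, 14, 12, 2]
Visit 6; enqueue 1, 7 → queue [10, 4, 0, 5, 3, 14, 12, 2, 1, 7]
Visit 10; enqueue 11 → queue [4, 0, 5, 3, 14, 12, 2, 1, 7, 11]
Visit 4; enqueue 15 → queue [0, 5, 3, 14, 12, 2, 1, 7, 11, 15]
Visit 0 → queue [5, 3, 14, 12, 2, 1, 7, 11, 15]
Visit 5 → queue [3, 14, 12, 2, 1, 7, 11, 15]
Visit 3 → queue [14, 12, 2, 1, 7, 11, 15]
Visit 14; enqueue 13 → queue [12, 2, 1, 7, 11, 15, 13]
Visit 12 → queue [2, 1, 7, 11, 15, 13]
Visit 2 → queue [1, 7, 11, 15, 13]
Visit 1 → queue [7, 11, 15, 13]
Visit 7 → queue [11, 15, 13]
Visit 11 → queue [15, 13]
Visit 15 → queue [13]
Visit 13 → queue []

8 → 9 → 6 → 10 → 4 → 0 → 5 → 3 → 14 → 12 → 2 → 1 → 7 → 11 → 15 → 13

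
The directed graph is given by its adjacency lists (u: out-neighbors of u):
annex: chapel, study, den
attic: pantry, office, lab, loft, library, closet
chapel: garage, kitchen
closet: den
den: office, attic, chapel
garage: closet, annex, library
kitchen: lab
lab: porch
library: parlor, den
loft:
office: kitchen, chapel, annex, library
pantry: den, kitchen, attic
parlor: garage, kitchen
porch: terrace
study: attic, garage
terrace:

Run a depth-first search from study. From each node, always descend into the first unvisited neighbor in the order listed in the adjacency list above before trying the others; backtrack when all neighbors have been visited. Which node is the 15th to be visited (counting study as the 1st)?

parlor

Visit study
study → attic
attic → pantry
pantry → den
den → office
office → kitchen
kitchen → lab
lab → porch
porch → terrace
office → chapel
chapel → garage
garage → closet
garage → annex
garage → library
library → parlor
attic → loft

Visit order: study, attic, pantry, den, office, kitchen, lab, porch, terrace, chapel, garage, closet, annex, library, parlor, loft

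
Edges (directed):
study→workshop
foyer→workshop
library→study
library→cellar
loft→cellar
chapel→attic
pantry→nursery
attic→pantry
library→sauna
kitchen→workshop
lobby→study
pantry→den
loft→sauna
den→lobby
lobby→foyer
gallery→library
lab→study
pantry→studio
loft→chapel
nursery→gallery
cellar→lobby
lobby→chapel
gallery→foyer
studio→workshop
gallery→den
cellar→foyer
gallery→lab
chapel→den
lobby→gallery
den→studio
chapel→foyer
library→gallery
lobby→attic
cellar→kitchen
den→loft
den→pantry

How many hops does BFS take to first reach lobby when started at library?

Level 0: library
Level 1: cellar, gallery, sauna, study
Level 2: den, foyer, kitchen, lab, lobby, workshop
Level 3: attic, chapel, loft, pantry, studio
Level 4: nursery
lobby first appears at level 2.

2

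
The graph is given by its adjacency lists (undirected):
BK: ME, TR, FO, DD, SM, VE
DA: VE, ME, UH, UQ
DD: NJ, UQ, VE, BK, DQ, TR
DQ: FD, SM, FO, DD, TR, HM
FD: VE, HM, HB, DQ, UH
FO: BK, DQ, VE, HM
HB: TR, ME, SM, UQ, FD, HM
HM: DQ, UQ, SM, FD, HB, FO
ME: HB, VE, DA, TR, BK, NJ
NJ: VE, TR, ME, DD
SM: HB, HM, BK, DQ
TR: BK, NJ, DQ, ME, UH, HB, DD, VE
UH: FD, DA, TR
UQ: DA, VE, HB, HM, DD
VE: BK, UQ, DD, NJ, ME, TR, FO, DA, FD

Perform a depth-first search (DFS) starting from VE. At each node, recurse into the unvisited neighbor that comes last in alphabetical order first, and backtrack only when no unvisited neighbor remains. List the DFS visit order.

VE → UQ → HM → SM → HB → TR → UH → FD → DQ → FO → BK → ME → NJ → DD → DA

Visit VE
VE → UQ
UQ → HM
HM → SM
SM → HB
HB → TR
TR → UH
UH → FD
FD → DQ
DQ → FO
FO → BK
BK → ME
ME → NJ
NJ → DD
ME → DA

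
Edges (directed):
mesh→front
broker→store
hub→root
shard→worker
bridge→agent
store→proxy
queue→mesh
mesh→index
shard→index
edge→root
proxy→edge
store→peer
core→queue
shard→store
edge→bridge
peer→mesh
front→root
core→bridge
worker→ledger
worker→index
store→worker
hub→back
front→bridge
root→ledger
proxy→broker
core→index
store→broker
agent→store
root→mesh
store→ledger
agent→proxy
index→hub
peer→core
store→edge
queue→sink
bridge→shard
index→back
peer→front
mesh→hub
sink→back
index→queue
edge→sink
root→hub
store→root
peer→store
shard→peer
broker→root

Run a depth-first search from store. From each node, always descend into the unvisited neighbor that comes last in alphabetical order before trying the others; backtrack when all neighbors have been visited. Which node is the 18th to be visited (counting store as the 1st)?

Visit store
store → worker
worker → ledger
worker → index
index → queue
queue → sink
sink → back
queue → mesh
mesh → hub
hub → root
mesh → front
front → bridge
bridge → shard
shard → peer
peer → core
bridge → agent
agent → proxy
proxy → edge
proxy → broker

Visit order: store, worker, ledger, index, queue, sink, back, mesh, hub, root, front, bridge, shard, peer, core, agent, proxy, edge, broker

edge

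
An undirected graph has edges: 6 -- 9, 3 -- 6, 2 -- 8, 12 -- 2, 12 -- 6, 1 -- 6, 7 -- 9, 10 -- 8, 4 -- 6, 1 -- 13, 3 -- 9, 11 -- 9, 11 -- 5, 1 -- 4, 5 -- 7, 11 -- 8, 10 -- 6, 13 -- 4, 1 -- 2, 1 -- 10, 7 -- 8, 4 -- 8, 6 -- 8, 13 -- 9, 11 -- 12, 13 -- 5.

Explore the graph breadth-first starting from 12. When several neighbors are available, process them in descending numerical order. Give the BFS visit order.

12 → 11 → 6 → 2 → 9 → 8 → 5 → 10 → 4 → 3 → 1 → 13 → 7

Visit 12; enqueue 11, 6, 2 → queue [11, 6, 2]
Visit 11; enqueue 9, 8, 5 → queue [6, 2, 9, 8, 5]
Visit 6; enqueue 10, 4, 3, 1 → queue [2, 9, 8, 5, 10, 4, 3, 1]
Visit 2 → queue [9, 8, 5, 10, 4, 3, 1]
Visit 9; enqueue 13, 7 → queue [8, 5, 10, 4, 3, 1, 13, 7]
Visit 8 → queue [5, 10, 4, 3, 1, 13, 7]
Visit 5 → queue [10, 4, 3, 1, 13, 7]
Visit 10 → queue [4, 3, 1, 13, 7]
Visit 4 → queue [3, 1, 13, 7]
Visit 3 → queue [1, 13, 7]
Visit 1 → queue [13, 7]
Visit 13 → queue [7]
Visit 7 → queue []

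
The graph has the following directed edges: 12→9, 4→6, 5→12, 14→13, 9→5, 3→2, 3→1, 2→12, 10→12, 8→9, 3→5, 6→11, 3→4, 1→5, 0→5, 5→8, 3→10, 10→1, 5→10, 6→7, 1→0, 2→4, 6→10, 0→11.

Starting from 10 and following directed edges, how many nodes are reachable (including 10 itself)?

8

BFS from 10 visits: 10, 1, 12, 0, 5, 9, 11, 8
Reachable nodes: 8 of 15 total.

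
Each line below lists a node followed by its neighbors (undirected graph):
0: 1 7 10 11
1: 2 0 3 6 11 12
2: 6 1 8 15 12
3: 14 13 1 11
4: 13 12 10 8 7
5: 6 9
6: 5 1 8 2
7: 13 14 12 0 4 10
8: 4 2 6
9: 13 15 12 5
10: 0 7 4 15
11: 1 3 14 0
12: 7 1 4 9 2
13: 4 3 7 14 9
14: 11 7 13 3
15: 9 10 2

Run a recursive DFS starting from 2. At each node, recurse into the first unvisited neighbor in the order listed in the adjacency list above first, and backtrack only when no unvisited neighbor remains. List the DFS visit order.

Visit 2
2 → 6
6 → 5
5 → 9
9 → 13
13 → 4
4 → 12
12 → 7
7 → 14
14 → 11
11 → 1
1 → 0
0 → 10
10 → 15
1 → 3
4 → 8

2, 6, 5, 9, 13, 4, 12, 7, 14, 11, 1, 0, 10, 15, 3, 8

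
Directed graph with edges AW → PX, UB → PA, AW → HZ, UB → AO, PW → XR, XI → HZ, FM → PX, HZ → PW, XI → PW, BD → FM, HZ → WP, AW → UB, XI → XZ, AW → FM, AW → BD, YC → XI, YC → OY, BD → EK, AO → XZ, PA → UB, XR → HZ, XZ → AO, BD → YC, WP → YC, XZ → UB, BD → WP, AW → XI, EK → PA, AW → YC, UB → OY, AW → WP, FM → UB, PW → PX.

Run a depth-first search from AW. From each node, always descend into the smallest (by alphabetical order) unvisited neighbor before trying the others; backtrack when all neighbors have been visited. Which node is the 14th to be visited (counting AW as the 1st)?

HZ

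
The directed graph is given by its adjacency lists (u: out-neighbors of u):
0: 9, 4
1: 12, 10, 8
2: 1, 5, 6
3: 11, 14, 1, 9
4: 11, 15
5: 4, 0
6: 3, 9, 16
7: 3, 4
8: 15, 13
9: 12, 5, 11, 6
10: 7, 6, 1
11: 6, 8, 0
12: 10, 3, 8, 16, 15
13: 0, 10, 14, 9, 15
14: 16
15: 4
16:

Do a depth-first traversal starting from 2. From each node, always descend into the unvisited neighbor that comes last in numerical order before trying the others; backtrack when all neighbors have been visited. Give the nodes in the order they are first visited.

2 → 6 → 16 → 9 → 12 → 15 → 4 → 11 → 8 → 13 → 14 → 10 → 7 → 3 → 1 → 0 → 5

Visit 2
2 → 6
6 → 16
6 → 9
9 → 12
12 → 15
15 → 4
4 → 11
11 → 8
8 → 13
13 → 14
13 → 10
10 → 7
7 → 3
3 → 1
13 → 0
9 → 5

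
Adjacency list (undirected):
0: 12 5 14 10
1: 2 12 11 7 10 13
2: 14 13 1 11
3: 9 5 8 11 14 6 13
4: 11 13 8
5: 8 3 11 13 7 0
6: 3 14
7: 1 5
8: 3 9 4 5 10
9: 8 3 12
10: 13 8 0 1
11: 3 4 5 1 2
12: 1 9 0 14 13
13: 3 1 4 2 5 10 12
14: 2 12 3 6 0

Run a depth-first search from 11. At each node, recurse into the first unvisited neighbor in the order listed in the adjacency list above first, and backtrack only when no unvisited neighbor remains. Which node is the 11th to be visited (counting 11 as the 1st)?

0

Visit 11
11 → 3
3 → 9
9 → 8
8 → 4
4 → 13
13 → 1
1 → 2
2 → 14
14 → 12
12 → 0
0 → 5
5 → 7
0 → 10
14 → 6

Visit order: 11, 3, 9, 8, 4, 13, 1, 2, 14, 12, 0, 5, 7, 10, 6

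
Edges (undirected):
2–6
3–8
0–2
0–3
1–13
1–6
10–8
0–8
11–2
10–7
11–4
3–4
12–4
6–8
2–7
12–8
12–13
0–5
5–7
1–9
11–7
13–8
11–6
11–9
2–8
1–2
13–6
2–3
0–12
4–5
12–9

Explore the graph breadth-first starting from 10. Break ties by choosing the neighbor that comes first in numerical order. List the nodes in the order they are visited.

10 → 7 → 8 → 2 → 5 → 11 → 0 → 3 → 6 → 12 → 13 → 1 → 4 → 9

Visit 10; enqueue 7, 8 → queue [7, 8]
Visit 7; enqueue 2, 5, 11 → queue [8, 2, 5, 11]
Visit 8; enqueue 0, 3, 6, 12, 13 → queue [2, 5, 11, 0, 3, 6, 12, 13]
Visit 2; enqueue 1 → queue [5, 11, 0, 3, 6, 12, 13, 1]
Visit 5; enqueue 4 → queue [11, 0, 3, 6, 12, 13, 1, 4]
Visit 11; enqueue 9 → queue [0, 3, 6, 12, 13, 1, 4, 9]
Visit 0 → queue [3, 6, 12, 13, 1, 4, 9]
Visit 3 → queue [6, 12, 13, 1, 4, 9]
Visit 6 → queue [12, 13, 1, 4, 9]
Visit 12 → queue [13, 1, 4, 9]
Visit 13 → queue [1, 4, 9]
Visit 1 → queue [4, 9]
Visit 4 → queue [9]
Visit 9 → queue []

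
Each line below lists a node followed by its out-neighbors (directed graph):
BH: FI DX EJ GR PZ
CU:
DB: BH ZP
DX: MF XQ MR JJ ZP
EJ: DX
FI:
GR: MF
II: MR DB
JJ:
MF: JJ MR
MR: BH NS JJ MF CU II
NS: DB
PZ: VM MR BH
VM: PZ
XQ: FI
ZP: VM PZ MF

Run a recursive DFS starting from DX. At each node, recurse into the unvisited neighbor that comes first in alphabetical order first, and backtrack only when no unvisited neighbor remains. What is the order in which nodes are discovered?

Visit DX
DX → JJ
DX → MF
MF → MR
MR → BH
BH → EJ
BH → FI
BH → GR
BH → PZ
PZ → VM
MR → CU
MR → II
II → DB
DB → ZP
MR → NS
DX → XQ

DX JJ MF MR BH EJ FI GR PZ VM CU II DB ZP NS XQ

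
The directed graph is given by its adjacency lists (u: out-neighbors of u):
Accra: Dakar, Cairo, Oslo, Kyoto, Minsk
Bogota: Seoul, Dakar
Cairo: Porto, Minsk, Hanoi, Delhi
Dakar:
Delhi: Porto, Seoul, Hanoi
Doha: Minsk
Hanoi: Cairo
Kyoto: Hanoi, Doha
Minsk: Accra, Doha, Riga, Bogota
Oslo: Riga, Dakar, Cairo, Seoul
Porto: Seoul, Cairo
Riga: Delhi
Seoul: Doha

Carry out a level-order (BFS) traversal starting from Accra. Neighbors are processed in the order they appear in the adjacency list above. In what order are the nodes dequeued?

Accra → Dakar → Cairo → Oslo → Kyoto → Minsk → Porto → Hanoi → Delhi → Riga → Seoul → Doha → Bogota

Visit Accra; enqueue Dakar, Cairo, Oslo, Kyoto, Minsk → queue [Dakar, Cairo, Oslo, Kyoto, Minsk]
Visit Dakar → queue [Cairo, Oslo, Kyoto, Minsk]
Visit Cairo; enqueue Porto, Hanoi, Delhi → queue [Oslo, Kyoto, Minsk, Porto, Hanoi, Delhi]
Visit Oslo; enqueue Riga, Seoul → queue [Kyoto, Minsk, Porto, Hanoi, Delhi, Riga, Seoul]
Visit Kyoto; enqueue Doha → queue [Minsk, Porto, Hanoi, Delhi, Riga, Seoul, Doha]
Visit Minsk; enqueue Bogota → queue [Porto, Hanoi, Delhi, Riga, Seoul, Doha, Bogota]
Visit Porto → queue [Hanoi, Delhi, Riga, Seoul, Doha, Bogota]
Visit Hanoi → queue [Delhi, Riga, Seoul, Doha, Bogota]
Visit Delhi → queue [Riga, Seoul, Doha, Bogota]
Visit Riga → queue [Seoul, Doha, Bogota]
Visit Seoul → queue [Doha, Bogota]
Visit Doha → queue [Bogota]
Visit Bogota → queue []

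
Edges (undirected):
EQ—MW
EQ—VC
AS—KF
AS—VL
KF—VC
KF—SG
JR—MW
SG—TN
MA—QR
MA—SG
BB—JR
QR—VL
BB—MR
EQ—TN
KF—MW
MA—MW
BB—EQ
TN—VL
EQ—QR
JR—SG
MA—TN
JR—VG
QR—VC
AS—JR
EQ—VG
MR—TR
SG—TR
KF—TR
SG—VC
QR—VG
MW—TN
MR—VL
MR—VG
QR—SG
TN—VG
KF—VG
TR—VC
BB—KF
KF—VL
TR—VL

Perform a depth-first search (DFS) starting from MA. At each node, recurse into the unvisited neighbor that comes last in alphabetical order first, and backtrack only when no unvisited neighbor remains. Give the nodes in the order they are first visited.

Visit MA
MA → TN
TN → VL
VL → TR
TR → VC
VC → SG
SG → QR
QR → VG
VG → MR
MR → BB
BB → KF
KF → MW
MW → JR
JR → AS
MW → EQ

MA → TN → VL → TR → VC → SG → QR → VG → MR → BB → KF → MW → JR → AS → EQ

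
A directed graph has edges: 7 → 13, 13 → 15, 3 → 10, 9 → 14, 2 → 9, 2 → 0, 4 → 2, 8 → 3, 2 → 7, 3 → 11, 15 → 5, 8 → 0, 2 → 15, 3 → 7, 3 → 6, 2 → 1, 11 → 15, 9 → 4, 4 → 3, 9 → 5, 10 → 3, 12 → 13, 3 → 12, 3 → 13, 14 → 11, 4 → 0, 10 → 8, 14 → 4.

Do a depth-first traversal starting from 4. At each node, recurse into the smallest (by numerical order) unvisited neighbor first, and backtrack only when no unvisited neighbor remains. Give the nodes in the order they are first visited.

Visit 4
4 → 0
4 → 2
2 → 1
2 → 7
7 → 13
13 → 15
15 → 5
2 → 9
9 → 14
14 → 11
4 → 3
3 → 6
3 → 10
10 → 8
3 → 12

4, 0, 2, 1, 7, 13, 15, 5, 9, 14, 11, 3, 6, 10, 8, 12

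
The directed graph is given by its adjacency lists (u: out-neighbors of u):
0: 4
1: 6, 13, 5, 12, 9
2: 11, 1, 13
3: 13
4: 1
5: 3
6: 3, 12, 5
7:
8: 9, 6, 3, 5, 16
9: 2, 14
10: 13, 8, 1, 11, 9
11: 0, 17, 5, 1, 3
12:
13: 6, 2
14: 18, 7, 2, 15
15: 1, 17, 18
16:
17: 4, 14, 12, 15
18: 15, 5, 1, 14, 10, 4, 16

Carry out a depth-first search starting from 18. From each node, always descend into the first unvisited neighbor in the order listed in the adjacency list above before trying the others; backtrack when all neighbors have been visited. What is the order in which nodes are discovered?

18 -> 15 -> 1 -> 6 -> 3 -> 13 -> 2 -> 11 -> 0 -> 4 -> 17 -> 14 -> 7 -> 12 -> 5 -> 9 -> 10 -> 8 -> 16

Visit 18
18 → 15
15 → 1
1 → 6
6 → 3
3 → 13
13 → 2
2 → 11
11 → 0
0 → 4
11 → 17
17 → 14
14 → 7
17 → 12
11 → 5
1 → 9
18 → 10
10 → 8
8 → 16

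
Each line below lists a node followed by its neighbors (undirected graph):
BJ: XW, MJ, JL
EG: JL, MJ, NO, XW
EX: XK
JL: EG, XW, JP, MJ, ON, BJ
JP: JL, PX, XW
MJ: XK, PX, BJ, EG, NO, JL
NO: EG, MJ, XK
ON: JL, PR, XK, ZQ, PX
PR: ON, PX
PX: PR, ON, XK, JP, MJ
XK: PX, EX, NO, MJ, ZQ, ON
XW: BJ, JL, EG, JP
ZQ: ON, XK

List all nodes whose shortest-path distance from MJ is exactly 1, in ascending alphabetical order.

Level 0: MJ
Level 1: BJ, EG, JL, NO, PX, XK
Level 2: EX, JP, ON, PR, XW, ZQ

BJ, EG, JL, NO, PX, XK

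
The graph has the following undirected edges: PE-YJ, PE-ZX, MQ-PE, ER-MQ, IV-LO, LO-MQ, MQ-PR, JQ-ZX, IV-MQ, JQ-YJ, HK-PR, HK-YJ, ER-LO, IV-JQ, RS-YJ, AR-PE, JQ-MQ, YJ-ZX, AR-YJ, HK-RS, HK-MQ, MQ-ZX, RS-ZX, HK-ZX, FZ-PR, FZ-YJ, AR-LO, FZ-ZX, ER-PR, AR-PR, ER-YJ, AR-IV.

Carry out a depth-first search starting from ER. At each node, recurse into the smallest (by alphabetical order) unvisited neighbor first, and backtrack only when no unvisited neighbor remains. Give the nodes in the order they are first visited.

ER -> LO -> AR -> IV -> JQ -> MQ -> HK -> PR -> FZ -> YJ -> PE -> ZX -> RS

Visit ER
ER → LO
LO → AR
AR → IV
IV → JQ
JQ → MQ
MQ → HK
HK → PR
PR → FZ
FZ → YJ
YJ → PE
PE → ZX
ZX → RS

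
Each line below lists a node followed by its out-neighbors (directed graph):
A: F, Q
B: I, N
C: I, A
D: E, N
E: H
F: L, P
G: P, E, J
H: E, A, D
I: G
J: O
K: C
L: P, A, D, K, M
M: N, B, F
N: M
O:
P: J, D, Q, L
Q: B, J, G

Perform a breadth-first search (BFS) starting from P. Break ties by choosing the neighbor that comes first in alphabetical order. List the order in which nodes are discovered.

Visit P; enqueue D, J, L, Q → queue [D, J, L, Q]
Visit D; enqueue E, N → queue [J, L, Q, E, N]
Visit J; enqueue O → queue [L, Q, E, N, O]
Visit L; enqueue A, K, M → queue [Q, E, N, O, A, K, M]
Visit Q; enqueue B, G → queue [E, N, O, A, K, M, B, G]
Visit E; enqueue H → queue [N, O, A, K, M, B, G, H]
Visit N → queue [O, A, K, M, B, G, H]
Visit O → queue [A, K, M, B, G, H]
Visit A; enqueue F → queue [K, M, B, G, H, F]
Visit K; enqueue C → queue [M, B, G, H, F, C]
Visit M → queue [B, G, H, F, C]
Visit B; enqueue I → queue [G, H, F, C, I]
Visit G → queue [H, F, C, I]
Visit H → queue [F, C, I]
Visit F → queue [C, I]
Visit C → queue [I]
Visit I → queue []

P → D → J → L → Q → E → N → O → A → K → M → B → G → H → F → C → I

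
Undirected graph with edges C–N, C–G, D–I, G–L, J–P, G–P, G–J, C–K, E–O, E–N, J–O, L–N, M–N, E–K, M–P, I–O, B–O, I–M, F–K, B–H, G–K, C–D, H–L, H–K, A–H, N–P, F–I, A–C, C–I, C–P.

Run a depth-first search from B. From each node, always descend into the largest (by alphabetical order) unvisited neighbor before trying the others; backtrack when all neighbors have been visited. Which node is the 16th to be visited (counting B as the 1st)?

Visit B
B → O
O → J
J → P
P → N
N → M
M → I
I → F
F → K
K → H
H → L
L → G
G → C
C → D
C → A
K → E

Visit order: B, O, J, P, N, M, I, F, K, H, L, G, C, D, A, E

E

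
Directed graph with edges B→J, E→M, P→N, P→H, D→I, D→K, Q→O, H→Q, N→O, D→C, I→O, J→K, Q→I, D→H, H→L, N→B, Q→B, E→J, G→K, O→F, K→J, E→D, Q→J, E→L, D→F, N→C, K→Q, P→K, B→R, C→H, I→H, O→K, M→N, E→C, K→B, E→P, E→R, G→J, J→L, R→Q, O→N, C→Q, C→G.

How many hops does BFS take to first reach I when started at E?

2

Level 0: E
Level 1: C, D, J, L, M, P, R
Level 2: F, G, H, I, K, N, Q
Level 3: B, O
I first appears at level 2.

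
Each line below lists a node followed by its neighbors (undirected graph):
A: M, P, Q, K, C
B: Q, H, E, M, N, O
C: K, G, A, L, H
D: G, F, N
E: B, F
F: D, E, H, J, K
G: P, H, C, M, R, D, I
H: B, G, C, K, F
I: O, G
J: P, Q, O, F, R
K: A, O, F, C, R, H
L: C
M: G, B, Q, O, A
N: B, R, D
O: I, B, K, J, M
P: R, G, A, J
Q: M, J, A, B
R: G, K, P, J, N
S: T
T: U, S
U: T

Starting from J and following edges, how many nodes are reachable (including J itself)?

BFS from J visits: J, R, Q, P, O, F, N, K, G, M, B, A, I, H, E, D, C, L
Reachable nodes: 18 of 21 total.

18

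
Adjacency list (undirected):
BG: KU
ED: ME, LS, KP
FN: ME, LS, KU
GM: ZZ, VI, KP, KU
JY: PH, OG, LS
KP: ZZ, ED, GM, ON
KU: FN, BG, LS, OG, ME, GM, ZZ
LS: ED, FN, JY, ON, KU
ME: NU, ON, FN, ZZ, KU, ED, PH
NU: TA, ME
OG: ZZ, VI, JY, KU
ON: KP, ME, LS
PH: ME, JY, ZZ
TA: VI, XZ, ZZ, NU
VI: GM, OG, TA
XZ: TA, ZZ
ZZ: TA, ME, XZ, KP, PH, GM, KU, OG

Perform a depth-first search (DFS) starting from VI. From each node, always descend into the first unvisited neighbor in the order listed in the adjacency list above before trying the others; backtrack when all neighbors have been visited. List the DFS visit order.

VI → GM → ZZ → TA → XZ → NU → ME → ON → KP → ED → LS → FN → KU → BG → OG → JY → PH

Visit VI
VI → GM
GM → ZZ
ZZ → TA
TA → XZ
TA → NU
NU → ME
ME → ON
ON → KP
KP → ED
ED → LS
LS → FN
FN → KU
KU → BG
KU → OG
OG → JY
JY → PH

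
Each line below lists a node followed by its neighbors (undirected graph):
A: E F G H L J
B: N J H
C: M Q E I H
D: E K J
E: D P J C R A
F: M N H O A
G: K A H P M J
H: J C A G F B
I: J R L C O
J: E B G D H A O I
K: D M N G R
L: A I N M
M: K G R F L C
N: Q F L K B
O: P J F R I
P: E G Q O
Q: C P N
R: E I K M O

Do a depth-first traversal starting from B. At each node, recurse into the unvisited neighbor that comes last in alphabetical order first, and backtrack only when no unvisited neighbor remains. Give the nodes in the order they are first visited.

Visit B
B → N
N → Q
Q → P
P → O
O → R
R → M
M → L
L → I
I → J
J → H
H → G
G → K
K → D
D → E
E → C
E → A
A → F

B → N → Q → P → O → R → M → L → I → J → H → G → K → D → E → C → A → F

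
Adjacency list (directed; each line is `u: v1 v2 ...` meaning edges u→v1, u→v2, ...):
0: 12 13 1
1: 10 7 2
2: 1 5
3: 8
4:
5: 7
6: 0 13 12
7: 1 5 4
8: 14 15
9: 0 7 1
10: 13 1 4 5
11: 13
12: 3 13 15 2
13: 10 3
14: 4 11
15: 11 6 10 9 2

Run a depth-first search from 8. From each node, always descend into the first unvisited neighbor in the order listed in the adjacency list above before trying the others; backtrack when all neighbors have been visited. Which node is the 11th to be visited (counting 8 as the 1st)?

3

Visit 8
8 → 14
14 → 4
14 → 11
11 → 13
13 → 10
10 → 1
1 → 7
7 → 5
1 → 2
13 → 3
8 → 15
15 → 6
6 → 0
0 → 12
15 → 9

Visit order: 8, 14, 4, 11, 13, 10, 1, 7, 5, 2, 3, 15, 6, 0, 12, 9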